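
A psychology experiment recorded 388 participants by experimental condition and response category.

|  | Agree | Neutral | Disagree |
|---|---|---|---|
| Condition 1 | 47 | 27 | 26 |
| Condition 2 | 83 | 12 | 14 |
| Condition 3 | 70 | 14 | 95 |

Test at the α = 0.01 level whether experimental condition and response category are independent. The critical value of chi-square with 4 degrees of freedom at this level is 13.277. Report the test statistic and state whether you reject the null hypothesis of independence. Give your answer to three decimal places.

Row totals: 100, 109, 179. Column totals: 200, 53, 135. Grand total N = 388.
Expected counts (row total × column total / N):
  Condition 1, Agree: 100×200/388 = 51.5464
  Condition 1, Neutral: 100×53/388 = 13.6598
  Condition 1, Disagree: 100×135/388 = 34.7938
  Condition 2, Agree: 109×200/388 = 56.1856
  Condition 2, Neutral: 109×53/388 = 14.8892
  Condition 2, Disagree: 109×135/388 = 37.9253
  Condition 3, Agree: 179×200/388 = 92.2680
  Condition 3, Neutral: 179×53/388 = 24.4510
  Condition 3, Disagree: 179×135/388 = 62.2809
Contributions (O − E)²/E:
  (47 − 51.5464)²/51.5464 = 0.4010
  (27 − 13.6598)²/13.6598 = 13.0281
  (26 − 34.7938)²/34.7938 = 2.2225
  (83 − 56.1856)²/56.1856 = 12.7971
  (12 − 14.8892)²/14.8892 = 0.5606
  (14 − 37.9253)²/37.9253 = 15.0934
  (70 − 92.2680)²/92.2680 = 5.3742
  (14 − 24.4510)²/24.4510 = 4.4670
  (95 − 62.2809)²/62.2809 = 17.1889
χ² = 0.4010 + 13.0281 + 2.2225 + 12.7971 + 0.5606 + 15.0934 + 5.3742 + 4.4670 + 17.1889 = 71.133
df = (3−1)(3−1) = 4. Since 71.133 > 13.277, reject the null hypothesis of independence at α = 0.01.

71.133; reject H₀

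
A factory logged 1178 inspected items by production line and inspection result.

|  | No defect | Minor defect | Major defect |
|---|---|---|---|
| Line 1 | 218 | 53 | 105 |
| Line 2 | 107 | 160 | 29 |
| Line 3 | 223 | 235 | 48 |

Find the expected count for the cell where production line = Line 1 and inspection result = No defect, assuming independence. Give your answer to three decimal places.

Row total (Line 1) = 376; column total (No defect) = 548; grand total N = 1178.
Expected count = (row total × column total) / N = 376 × 548 / 1178 = 174.913.

174.913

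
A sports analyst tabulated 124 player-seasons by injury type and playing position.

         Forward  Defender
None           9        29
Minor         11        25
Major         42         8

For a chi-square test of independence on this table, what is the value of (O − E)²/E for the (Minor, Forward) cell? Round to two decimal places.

Row total (Minor) = 36; column total (Forward) = 62; N = 124.
Expected count E = 36 × 62 / 124 = 18.000.
Contribution = (O − E)²/E = (11 − 18.000)² / 18.000 = 2.72.

2.72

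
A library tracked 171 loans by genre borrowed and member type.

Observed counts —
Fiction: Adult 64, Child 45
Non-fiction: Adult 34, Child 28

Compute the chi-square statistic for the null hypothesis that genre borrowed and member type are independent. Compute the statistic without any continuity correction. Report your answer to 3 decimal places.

0.243

Row totals: 109, 62. Column totals: 98, 73. Grand total N = 171.
Expected counts (row total × column total / N):
  Fiction, Adult: 109×98/171 = 62.4678
  Fiction, Child: 109×73/171 = 46.5322
  Non-fiction, Adult: 62×98/171 = 35.5322
  Non-fiction, Child: 62×73/171 = 26.4678
Contributions (O − E)²/E:
  (64 − 62.4678)²/62.4678 = 0.0376
  (45 − 46.5322)²/46.5322 = 0.0505
  (34 − 35.5322)²/35.5322 = 0.0661
  (28 − 26.4678)²/26.4678 = 0.0887
χ² = 0.0376 + 0.0505 + 0.0661 + 0.0887 = 0.243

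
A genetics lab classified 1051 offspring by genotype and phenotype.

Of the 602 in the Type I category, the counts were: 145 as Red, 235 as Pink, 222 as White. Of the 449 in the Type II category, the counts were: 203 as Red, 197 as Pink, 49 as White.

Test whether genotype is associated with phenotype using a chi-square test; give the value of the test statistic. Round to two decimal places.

Row totals: 602, 449. Column totals: 348, 432, 271. Grand total N = 1051.
Expected counts (row total × column total / N):
  Type I, Red: 602×348/1051 = 199.3302
  Type I, Pink: 602×432/1051 = 247.4443
  Type I, White: 602×271/1051 = 155.2255
  Type II, Red: 449×348/1051 = 148.6698
  Type II, Pink: 449×432/1051 = 184.5557
  Type II, White: 449×271/1051 = 115.7745
Contributions (O − E)²/E:
  (145 − 199.3302)²/199.3302 = 14.8084
  (235 − 247.4443)²/247.4443 = 0.6258
  (222 − 155.2255)²/155.2255 = 28.7249
  (203 − 148.6698)²/148.6698 = 19.8545
  (197 − 184.5557)²/184.5557 = 0.8391
  (49 − 115.7745)²/115.7745 = 38.5131
χ² = 14.8084 + 0.6258 + 28.7249 + 19.8545 + 0.8391 + 38.5131 = 103.37

103.37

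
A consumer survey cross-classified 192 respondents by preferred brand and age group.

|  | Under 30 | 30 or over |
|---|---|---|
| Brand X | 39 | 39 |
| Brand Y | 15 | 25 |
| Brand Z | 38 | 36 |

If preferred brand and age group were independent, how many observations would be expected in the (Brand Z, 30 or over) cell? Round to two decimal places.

38.54

Row total (Brand Z) = 74; column total (30 or over) = 100; grand total N = 192.
Expected count = (row total × column total) / N = 74 × 100 / 192 = 38.54.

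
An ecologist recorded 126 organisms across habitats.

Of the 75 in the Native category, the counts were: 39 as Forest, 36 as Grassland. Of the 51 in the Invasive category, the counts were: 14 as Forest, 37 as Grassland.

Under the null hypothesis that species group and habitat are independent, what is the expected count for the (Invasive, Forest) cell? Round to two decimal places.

Row total (Invasive) = 51; column total (Forest) = 53; grand total N = 126.
Expected count = (row total × column total) / N = 51 × 53 / 126 = 21.45.

21.45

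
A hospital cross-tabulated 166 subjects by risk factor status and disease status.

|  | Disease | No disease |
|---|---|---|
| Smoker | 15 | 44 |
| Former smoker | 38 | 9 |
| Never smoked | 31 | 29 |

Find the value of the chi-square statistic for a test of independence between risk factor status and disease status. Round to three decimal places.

Row totals: 59, 47, 60. Column totals: 84, 82. Grand total N = 166.
Expected counts (row total × column total / N):
  Smoker, Disease: 59×84/166 = 29.8554
  Smoker, No disease: 59×82/166 = 29.1446
  Former smoker, Disease: 47×84/166 = 23.7831
  Former smoker, No disease: 47×82/166 = 23.2169
  Never smoked, Disease: 60×84/166 = 30.3614
  Never smoked, No disease: 60×82/166 = 29.6386
Contributions (O − E)²/E:
  (15 − 29.8554)²/29.8554 = 7.3917
  (44 − 29.1446)²/29.1446 = 7.5720
  (38 − 23.7831)²/23.7831 = 8.4985
  (9 − 23.2169)²/23.2169 = 8.7057
  (31 − 30.3614)²/30.3614 = 0.0134
  (29 − 29.6386)²/29.6386 = 0.0138
χ² = 7.3917 + 7.5720 + 8.4985 + 8.7057 + 0.0134 + 0.0138 = 32.195

32.195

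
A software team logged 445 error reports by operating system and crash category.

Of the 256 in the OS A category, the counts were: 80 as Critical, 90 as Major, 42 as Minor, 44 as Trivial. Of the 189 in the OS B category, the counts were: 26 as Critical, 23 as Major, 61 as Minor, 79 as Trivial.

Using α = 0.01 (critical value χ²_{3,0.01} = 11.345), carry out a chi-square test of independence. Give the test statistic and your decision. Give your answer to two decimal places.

Row totals: 256, 189. Column totals: 106, 113, 103, 123. Grand total N = 445.
Expected counts (row total × column total / N):
  OS A, Critical: 256×106/445 = 60.980
  OS A, Major: 256×113/445 = 65.007
  OS A, Minor: 256×103/445 = 59.254
  OS A, Trivial: 256×123/445 = 70.760
  OS B, Critical: 189×106/445 = 45.020
  OS B, Major: 189×113/445 = 47.993
  OS B, Minor: 189×103/445 = 43.746
  OS B, Trivial: 189×123/445 = 52.240
Contributions (O − E)²/E:
  (80 − 60.980)²/60.980 = 5.9324
  (90 − 65.007)²/65.007 = 9.6090
  (42 − 59.254)²/59.254 = 5.0241
  (44 − 70.760)²/70.760 = 10.1201
  (26 − 45.020)²/45.020 = 8.0355
  (23 − 47.993)²/47.993 = 13.0154
  (61 − 43.746)²/43.746 = 6.8052
  (79 − 52.240)²/52.240 = 13.7078
χ² = 5.9324 + 9.6090 + 5.0241 + 10.1201 + 8.0355 + 13.0154 + 6.8052 + 13.7078 = 72.25
df = (2−1)(4−1) = 3. Since 72.25 > 11.345, reject the null hypothesis of independence at α = 0.01.

72.25; reject H₀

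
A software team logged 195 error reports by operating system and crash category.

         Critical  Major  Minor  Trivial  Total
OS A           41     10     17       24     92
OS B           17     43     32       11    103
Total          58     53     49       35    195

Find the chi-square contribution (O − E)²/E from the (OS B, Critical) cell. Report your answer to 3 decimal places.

6.069

Row total (OS B) = 103; column total (Critical) = 58; N = 195.
Expected count E = 103 × 58 / 195 = 30.6359.
Contribution = (O − E)²/E = (17 − 30.6359)² / 30.6359 = 6.069.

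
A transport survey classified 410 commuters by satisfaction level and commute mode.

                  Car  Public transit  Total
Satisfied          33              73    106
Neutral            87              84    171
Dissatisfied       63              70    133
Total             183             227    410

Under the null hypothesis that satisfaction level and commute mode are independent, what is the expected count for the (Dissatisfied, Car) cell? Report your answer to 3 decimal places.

59.363

Row total (Dissatisfied) = 133; column total (Car) = 183; grand total N = 410.
Expected count = (row total × column total) / N = 133 × 183 / 410 = 59.363.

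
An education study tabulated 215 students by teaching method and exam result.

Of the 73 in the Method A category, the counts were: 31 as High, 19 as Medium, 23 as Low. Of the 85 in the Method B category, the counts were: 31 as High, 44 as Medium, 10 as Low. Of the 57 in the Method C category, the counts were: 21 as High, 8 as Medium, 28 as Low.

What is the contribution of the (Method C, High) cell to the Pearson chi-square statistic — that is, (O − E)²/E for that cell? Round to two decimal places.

0.05

Row total (Method C) = 57; column total (High) = 83; N = 215.
Expected count E = 57 × 83 / 215 = 22.005.
Contribution = (O − E)²/E = (21 − 22.005)² / 22.005 = 0.05.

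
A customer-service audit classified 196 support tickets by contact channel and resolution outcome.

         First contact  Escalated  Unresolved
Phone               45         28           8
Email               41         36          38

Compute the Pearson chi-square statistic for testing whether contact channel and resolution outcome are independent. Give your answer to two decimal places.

Row totals: 81, 115. Column totals: 86, 64, 46. Grand total N = 196.
Expected counts (row total × column total / N):
  Phone, First contact: 81×86/196 = 35.541
  Phone, Escalated: 81×64/196 = 26.449
  Phone, Unresolved: 81×46/196 = 19.010
  Email, First contact: 115×86/196 = 50.459
  Email, Escalated: 115×64/196 = 37.551
  Email, Unresolved: 115×46/196 = 26.990
Contributions (O − E)²/E:
  (45 − 35.541)²/35.541 = 2.5174
  (28 − 26.449)²/26.449 = 0.0910
  (8 − 19.010)²/19.010 = 6.3766
  (41 − 50.459)²/50.459 = 1.7732
  (36 − 37.551)²/37.551 = 0.0641
  (38 − 26.990)²/26.990 = 4.4913
χ² = 2.5174 + 0.0910 + 6.3766 + 1.7732 + 0.0641 + 4.4913 = 15.31

15.31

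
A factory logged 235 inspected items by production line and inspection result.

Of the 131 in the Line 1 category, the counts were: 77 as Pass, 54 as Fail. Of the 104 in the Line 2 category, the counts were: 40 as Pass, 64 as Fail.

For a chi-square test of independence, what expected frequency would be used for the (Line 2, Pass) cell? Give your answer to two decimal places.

Row total (Line 2) = 104; column total (Pass) = 117; grand total N = 235.
Expected count = (row total × column total) / N = 104 × 117 / 235 = 51.78.

51.78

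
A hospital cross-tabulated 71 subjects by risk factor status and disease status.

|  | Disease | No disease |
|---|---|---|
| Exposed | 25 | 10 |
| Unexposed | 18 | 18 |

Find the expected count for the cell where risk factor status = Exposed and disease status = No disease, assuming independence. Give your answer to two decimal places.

13.80

Row total (Exposed) = 35; column total (No disease) = 28; grand total N = 71.
Expected count = (row total × column total) / N = 35 × 28 / 71 = 13.80.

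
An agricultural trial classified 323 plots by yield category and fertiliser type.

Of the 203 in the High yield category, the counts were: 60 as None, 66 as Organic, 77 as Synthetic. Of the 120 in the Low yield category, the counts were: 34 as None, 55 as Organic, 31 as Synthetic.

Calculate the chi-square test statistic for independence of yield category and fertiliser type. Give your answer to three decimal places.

6.912

Row totals: 203, 120. Column totals: 94, 121, 108. Grand total N = 323.
Expected counts (row total × column total / N):
  High yield, None: 203×94/323 = 59.0774
  High yield, Organic: 203×121/323 = 76.0464
  High yield, Synthetic: 203×108/323 = 67.8762
  Low yield, None: 120×94/323 = 34.9226
  Low yield, Organic: 120×121/323 = 44.9536
  Low yield, Synthetic: 120×108/323 = 40.1238
Contributions (O − E)²/E:
  (60 − 59.0774)²/59.0774 = 0.0144
  (66 − 76.0464)²/76.0464 = 1.3272
  (77 − 67.8762)²/67.8762 = 1.2264
  (34 − 34.9226)²/34.9226 = 0.0244
  (55 − 44.9536)²/44.9536 = 2.2452
  (31 − 40.1238)²/40.1238 = 2.0747
χ² = 0.0144 + 1.3272 + 1.2264 + 0.0244 + 2.2452 + 2.0747 = 6.912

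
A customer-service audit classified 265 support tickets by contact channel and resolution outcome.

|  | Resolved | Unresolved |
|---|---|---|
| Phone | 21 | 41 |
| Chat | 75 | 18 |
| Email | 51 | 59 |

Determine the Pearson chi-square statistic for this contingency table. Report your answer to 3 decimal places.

Row totals: 62, 93, 110. Column totals: 147, 118. Grand total N = 265.
Expected counts (row total × column total / N):
  Phone, Resolved: 62×147/265 = 34.3925
  Phone, Unresolved: 62×118/265 = 27.6075
  Chat, Resolved: 93×147/265 = 51.5887
  Chat, Unresolved: 93×118/265 = 41.4113
  Email, Resolved: 110×147/265 = 61.0189
  Email, Unresolved: 110×118/265 = 48.9811
Contributions (O − E)²/E:
  (21 − 34.3925)²/34.3925 = 5.2151
  (41 − 27.6075)²/27.6075 = 6.4968
  (75 − 51.5887)²/51.5887 = 10.6242
  (18 − 41.4113)²/41.4113 = 13.2353
  (51 − 61.0189)²/61.0189 = 1.6450
  (59 − 48.9811)²/48.9811 = 2.0493
χ² = 5.2151 + 6.4968 + 10.6242 + 13.2353 + 1.6450 + 2.0493 = 39.266

39.266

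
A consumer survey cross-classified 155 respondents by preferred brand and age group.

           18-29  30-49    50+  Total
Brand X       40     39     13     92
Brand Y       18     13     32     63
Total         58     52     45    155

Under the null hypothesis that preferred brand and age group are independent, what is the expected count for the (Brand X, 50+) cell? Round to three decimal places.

Row total (Brand X) = 92; column total (50+) = 45; grand total N = 155.
Expected count = (row total × column total) / N = 92 × 45 / 155 = 26.710.

26.710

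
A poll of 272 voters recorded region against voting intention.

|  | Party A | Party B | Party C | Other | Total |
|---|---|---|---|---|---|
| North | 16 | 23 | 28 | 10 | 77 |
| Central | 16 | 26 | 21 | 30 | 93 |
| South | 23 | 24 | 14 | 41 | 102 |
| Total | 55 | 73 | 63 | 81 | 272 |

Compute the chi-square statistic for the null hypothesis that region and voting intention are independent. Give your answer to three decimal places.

Grand total N = 272.
Expected counts (row total × column total / N):
  North, Party A: 77×55/272 = 15.5699
  North, Party B: 77×73/272 = 20.6654
  North, Party C: 77×63/272 = 17.8346
  North, Other: 77×81/272 = 22.9301
  Central, Party A: 93×55/272 = 18.8051
  Central, Party B: 93×73/272 = 24.9596
  Central, Party C: 93×63/272 = 21.5404
  Central, Other: 93×81/272 = 27.6949
  South, Party A: 102×55/272 = 20.6250
  South, Party B: 102×73/272 = 27.3750
  South, Party C: 102×63/272 = 23.6250
  South, Other: 102×81/272 = 30.3750
Contributions (O − E)²/E:
  (16 − 15.5699)²/15.5699 = 0.0119
  (23 − 20.6654)²/20.6654 = 0.2637
  (28 − 17.8346)²/17.8346 = 5.7941
  (10 − 22.9301)²/22.9301 = 7.2912
  (16 − 18.8051)²/18.8051 = 0.4184
  (26 − 24.9596)²/24.9596 = 0.0434
  (21 − 21.5404)²/21.5404 = 0.0136
  (30 − 27.6949)²/27.6949 = 0.1919
  (23 − 20.6250)²/20.6250 = 0.2735
  (24 − 27.3750)²/27.3750 = 0.4161
  (14 − 23.6250)²/23.6250 = 3.9213
  (41 − 30.3750)²/30.3750 = 3.7166
χ² = 0.0119 + 0.2637 + 5.7941 + 7.2912 + 0.4184 + 0.0434 + 0.0136 + 0.1919 + 0.2735 + 0.4161 + 3.9213 + 3.7166 = 22.356

22.356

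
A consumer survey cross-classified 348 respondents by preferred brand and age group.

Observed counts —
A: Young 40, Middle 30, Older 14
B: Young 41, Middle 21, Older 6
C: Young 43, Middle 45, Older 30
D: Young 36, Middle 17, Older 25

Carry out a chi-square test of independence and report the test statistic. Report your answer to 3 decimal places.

Row totals: 84, 68, 118, 78. Column totals: 160, 113, 75. Grand total N = 348.
Expected counts (row total × column total / N):
  A, Young: 84×160/348 = 38.6207
  A, Middle: 84×113/348 = 27.2759
  A, Older: 84×75/348 = 18.1034
  B, Young: 68×160/348 = 31.2644
  B, Middle: 68×113/348 = 22.0805
  B, Older: 68×75/348 = 14.6552
  C, Young: 118×160/348 = 54.2529
  C, Middle: 118×113/348 = 38.3161
  C, Older: 118×75/348 = 25.4310
  D, Young: 78×160/348 = 35.8621
  D, Middle: 78×113/348 = 25.3276
  D, Older: 78×75/348 = 16.8103
Contributions (O − E)²/E:
  (40 − 38.6207)²/38.6207 = 0.0493
  (30 − 27.2759)²/27.2759 = 0.2721
  (14 − 18.1034)²/18.1034 = 0.9301
  (41 − 31.2644)²/31.2644 = 3.0316
  (21 − 22.0805)²/22.0805 = 0.0529
  (6 − 14.6552)²/14.6552 = 5.1117
  (43 − 54.2529)²/54.2529 = 2.3340
  (45 − 38.3161)²/38.3161 = 1.1659
  (30 − 25.4310)²/25.4310 = 0.8209
  (36 − 35.8621)²/35.8621 = 0.0005
  (17 − 25.3276)²/25.3276 = 2.7381
  (25 − 16.8103)²/16.8103 = 3.9899
χ² = 0.0493 + 0.2721 + 0.9301 + 3.0316 + 0.0529 + 5.1117 + 2.3340 + 1.1659 + 0.8209 + 0.0005 + 2.7381 + 3.9899 = 20.497

20.497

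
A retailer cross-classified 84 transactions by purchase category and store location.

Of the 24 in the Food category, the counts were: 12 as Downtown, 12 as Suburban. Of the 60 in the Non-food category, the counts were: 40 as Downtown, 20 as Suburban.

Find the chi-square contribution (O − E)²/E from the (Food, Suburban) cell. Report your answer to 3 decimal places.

Row total (Food) = 24; column total (Suburban) = 32; N = 84.
Expected count E = 24 × 32 / 84 = 9.1429.
Contribution = (O − E)²/E = (12 − 9.1429)² / 9.1429 = 0.893.

0.893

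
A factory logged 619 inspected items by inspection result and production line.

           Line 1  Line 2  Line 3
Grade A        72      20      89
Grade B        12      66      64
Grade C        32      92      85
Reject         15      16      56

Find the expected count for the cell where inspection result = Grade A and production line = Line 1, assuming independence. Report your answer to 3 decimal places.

38.305

Row total (Grade A) = 181; column total (Line 1) = 131; grand total N = 619.
Expected count = (row total × column total) / N = 181 × 131 / 619 = 38.305.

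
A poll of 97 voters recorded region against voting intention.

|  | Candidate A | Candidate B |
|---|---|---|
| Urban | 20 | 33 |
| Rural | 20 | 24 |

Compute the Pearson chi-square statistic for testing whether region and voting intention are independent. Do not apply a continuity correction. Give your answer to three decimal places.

0.591

Row totals: 53, 44. Column totals: 40, 57. Grand total N = 97.
Expected counts (row total × column total / N):
  Urban, Candidate A: 53×40/97 = 21.8557
  Urban, Candidate B: 53×57/97 = 31.1443
  Rural, Candidate A: 44×40/97 = 18.1443
  Rural, Candidate B: 44×57/97 = 25.8557
Contributions (O − E)²/E:
  (20 − 21.8557)²/21.8557 = 0.1576
  (33 − 31.1443)²/31.1443 = 0.1106
  (20 − 18.1443)²/18.1443 = 0.1898
  (24 − 25.8557)²/25.8557 = 0.1332
χ² = 0.1576 + 0.1106 + 0.1898 + 0.1332 = 0.591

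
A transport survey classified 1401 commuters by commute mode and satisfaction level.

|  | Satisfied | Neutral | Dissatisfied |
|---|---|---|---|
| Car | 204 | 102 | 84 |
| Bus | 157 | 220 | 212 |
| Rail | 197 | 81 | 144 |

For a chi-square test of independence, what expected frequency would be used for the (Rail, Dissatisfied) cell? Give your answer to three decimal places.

Row total (Rail) = 422; column total (Dissatisfied) = 440; grand total N = 1401.
Expected count = (row total × column total) / N = 422 × 440 / 1401 = 132.534.

132.534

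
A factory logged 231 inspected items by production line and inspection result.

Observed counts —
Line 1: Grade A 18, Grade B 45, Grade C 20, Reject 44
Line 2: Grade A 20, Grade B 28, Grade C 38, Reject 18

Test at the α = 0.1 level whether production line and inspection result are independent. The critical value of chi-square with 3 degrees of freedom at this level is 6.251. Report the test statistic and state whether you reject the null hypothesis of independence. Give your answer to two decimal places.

Row totals: 127, 104. Column totals: 38, 73, 58, 62. Grand total N = 231.
Expected counts (row total × column total / N):
  Line 1, Grade A: 127×38/231 = 20.892
  Line 1, Grade B: 127×73/231 = 40.134
  Line 1, Grade C: 127×58/231 = 31.887
  Line 1, Reject: 127×62/231 = 34.087
  Line 2, Grade A: 104×38/231 = 17.108
  Line 2, Grade B: 104×73/231 = 32.866
  Line 2, Grade C: 104×58/231 = 26.113
  Line 2, Reject: 104×62/231 = 27.913
Contributions (O − E)²/E:
  (18 − 20.892)²/20.892 = 0.4003
  (45 − 40.134)²/40.134 = 0.5900
  (20 − 31.887)²/31.887 = 4.4313
  (44 − 34.087)²/34.087 = 2.8828
  (20 − 17.108)²/17.108 = 0.4889
  (28 − 32.866)²/32.866 = 0.7204
  (38 − 26.113)²/26.113 = 5.4111
  (18 − 27.913)²/27.913 = 3.5205
χ² = 0.4003 + 0.5900 + 4.4313 + 2.8828 + 0.4889 + 0.7204 + 5.4111 + 3.5205 = 18.45
df = (2−1)(4−1) = 3. Since 18.45 > 6.251, reject the null hypothesis of independence at α = 0.1.

18.45; reject H₀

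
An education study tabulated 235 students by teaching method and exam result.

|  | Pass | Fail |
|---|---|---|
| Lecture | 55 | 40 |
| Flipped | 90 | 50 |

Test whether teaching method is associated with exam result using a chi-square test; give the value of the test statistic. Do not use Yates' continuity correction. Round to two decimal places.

0.98

Row totals: 95, 140. Column totals: 145, 90. Grand total N = 235.
Expected counts (row total × column total / N):
  Lecture, Pass: 95×145/235 = 58.617
  Lecture, Fail: 95×90/235 = 36.383
  Flipped, Pass: 140×145/235 = 86.383
  Flipped, Fail: 140×90/235 = 53.617
Contributions (O − E)²/E:
  (55 − 58.617)²/58.617 = 0.2232
  (40 − 36.383)²/36.383 = 0.3596
  (90 − 86.383)²/86.383 = 0.1514
  (50 − 53.617)²/53.617 = 0.2440
χ² = 0.2232 + 0.3596 + 0.1514 + 0.2440 = 0.98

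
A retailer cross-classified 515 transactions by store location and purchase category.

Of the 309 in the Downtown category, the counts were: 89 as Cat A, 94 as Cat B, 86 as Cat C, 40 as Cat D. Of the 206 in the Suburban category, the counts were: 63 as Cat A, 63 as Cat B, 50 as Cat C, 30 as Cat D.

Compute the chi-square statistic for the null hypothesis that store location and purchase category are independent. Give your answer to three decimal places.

0.965

Row totals: 309, 206. Column totals: 152, 157, 136, 70. Grand total N = 515.
Expected counts (row total × column total / N):
  Downtown, Cat A: 309×152/515 = 91.2000
  Downtown, Cat B: 309×157/515 = 94.2000
  Downtown, Cat C: 309×136/515 = 81.6000
  Downtown, Cat D: 309×70/515 = 42.0000
  Suburban, Cat A: 206×152/515 = 60.8000
  Suburban, Cat B: 206×157/515 = 62.8000
  Suburban, Cat C: 206×136/515 = 54.4000
  Suburban, Cat D: 206×70/515 = 28.0000
Contributions (O − E)²/E:
  (89 − 91.2000)²/91.2000 = 0.0531
  (94 − 94.2000)²/94.2000 = 0.0004
  (86 − 81.6000)²/81.6000 = 0.2373
  (40 − 42.0000)²/42.0000 = 0.0952
  (63 − 60.8000)²/60.8000 = 0.0796
  (63 − 62.8000)²/62.8000 = 0.0006
  (50 − 54.4000)²/54.4000 = 0.3559
  (30 − 28.0000)²/28.0000 = 0.1429
χ² = 0.0531 + 0.0004 + 0.2373 + 0.0952 + 0.0796 + 0.0006 + 0.3559 + 0.1429 = 0.965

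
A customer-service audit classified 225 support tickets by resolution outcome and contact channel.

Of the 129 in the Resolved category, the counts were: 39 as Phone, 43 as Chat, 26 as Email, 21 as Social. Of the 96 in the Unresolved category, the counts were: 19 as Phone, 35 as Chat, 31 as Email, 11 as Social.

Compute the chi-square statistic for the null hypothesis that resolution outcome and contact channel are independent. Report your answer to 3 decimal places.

Row totals: 129, 96. Column totals: 58, 78, 57, 32. Grand total N = 225.
Expected counts (row total × column total / N):
  Resolved, Phone: 129×58/225 = 33.25333
  Resolved, Chat: 129×78/225 = 44.72000
  Resolved, Email: 129×57/225 = 32.68000
  Resolved, Social: 129×32/225 = 18.34667
  Unresolved, Phone: 96×58/225 = 24.74667
  Unresolved, Chat: 96×78/225 = 33.28000
  Unresolved, Email: 96×57/225 = 24.32000
  Unresolved, Social: 96×32/225 = 13.65333
Contributions (O − E)²/E:
  (39 − 33.25333)²/33.25333 = 0.9931
  (43 − 44.72000)²/44.72000 = 0.0662
  (26 − 32.68000)²/32.68000 = 1.3654
  (21 − 18.34667)²/18.34667 = 0.3837
  (19 − 24.74667)²/24.74667 = 1.3345
  (35 − 33.28000)²/33.28000 = 0.0889
  (31 − 24.32000)²/24.32000 = 1.8348
  (11 − 13.65333)²/13.65333 = 0.5156
χ² = 0.9931 + 0.0662 + 1.3654 + 0.3837 + 1.3345 + 0.0889 + 1.8348 + 0.5156 = 6.582

6.582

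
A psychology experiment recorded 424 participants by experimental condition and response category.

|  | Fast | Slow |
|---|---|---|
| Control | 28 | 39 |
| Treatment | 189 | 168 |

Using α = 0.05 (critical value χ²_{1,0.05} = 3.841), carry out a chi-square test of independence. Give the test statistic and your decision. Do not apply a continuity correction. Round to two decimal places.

Row totals: 67, 357. Column totals: 217, 207. Grand total N = 424.
Expected counts (row total × column total / N):
  Control, Fast: 67×217/424 = 34.290
  Control, Slow: 67×207/424 = 32.710
  Treatment, Fast: 357×217/424 = 182.710
  Treatment, Slow: 357×207/424 = 174.290
Contributions (O − E)²/E:
  (28 − 34.290)²/34.290 = 1.1538
  (39 − 32.710)²/32.710 = 1.2095
  (189 − 182.710)²/182.710 = 0.2165
  (168 − 174.290)²/174.290 = 0.2270
χ² = 1.1538 + 1.2095 + 0.2165 + 0.2270 = 2.81
df = (2−1)(2−1) = 1. Since 2.81 < 3.841, fail to reject the null hypothesis of independence at α = 0.05.

2.81; fail to reject H₀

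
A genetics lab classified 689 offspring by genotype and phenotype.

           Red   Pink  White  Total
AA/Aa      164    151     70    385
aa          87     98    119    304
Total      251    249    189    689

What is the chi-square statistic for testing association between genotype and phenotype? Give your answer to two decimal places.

38.62

Grand total N = 689.
Expected counts (row total × column total / N):
  AA/Aa, Red: 385×251/689 = 140.254
  AA/Aa, Pink: 385×249/689 = 139.136
  AA/Aa, White: 385×189/689 = 105.610
  aa, Red: 304×251/689 = 110.746
  aa, Pink: 304×249/689 = 109.864
  aa, White: 304×189/689 = 83.390
Contributions (O − E)²/E:
  (164 − 140.254)²/140.254 = 4.0204
  (151 − 139.136)²/139.136 = 1.0116
  (70 − 105.610)²/105.610 = 12.0071
  (87 − 110.746)²/110.746 = 5.0916
  (98 − 109.864)²/109.864 = 1.2812
  (119 − 83.390)²/83.390 = 15.2065
χ² = 4.0204 + 1.0116 + 12.0071 + 5.0916 + 1.2812 + 15.2065 = 38.62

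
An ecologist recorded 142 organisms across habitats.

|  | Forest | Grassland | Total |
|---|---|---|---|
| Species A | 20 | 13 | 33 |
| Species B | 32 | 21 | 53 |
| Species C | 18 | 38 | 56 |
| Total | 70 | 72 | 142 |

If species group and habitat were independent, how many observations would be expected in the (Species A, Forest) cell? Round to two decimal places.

Row total (Species A) = 33; column total (Forest) = 70; grand total N = 142.
Expected count = (row total × column total) / N = 33 × 70 / 142 = 16.27.

16.27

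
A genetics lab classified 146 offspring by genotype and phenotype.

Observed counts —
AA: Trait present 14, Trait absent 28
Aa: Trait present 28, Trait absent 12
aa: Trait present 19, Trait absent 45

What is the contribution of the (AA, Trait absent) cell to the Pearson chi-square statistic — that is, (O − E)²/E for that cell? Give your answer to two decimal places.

Row total (AA) = 42; column total (Trait absent) = 85; N = 146.
Expected count E = 42 × 85 / 146 = 24.452.
Contribution = (O − E)²/E = (28 − 24.452)² / 24.452 = 0.51.

0.51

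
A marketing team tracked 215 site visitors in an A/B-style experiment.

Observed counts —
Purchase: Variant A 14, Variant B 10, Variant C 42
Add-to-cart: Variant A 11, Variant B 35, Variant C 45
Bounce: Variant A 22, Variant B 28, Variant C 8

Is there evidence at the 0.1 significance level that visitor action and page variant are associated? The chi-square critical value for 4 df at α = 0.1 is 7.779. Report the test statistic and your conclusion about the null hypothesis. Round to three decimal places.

40.108; reject H₀

Row totals: 66, 91, 58. Column totals: 47, 73, 95. Grand total N = 215.
Expected counts (row total × column total / N):
  Purchase, Variant A: 66×47/215 = 14.4279
  Purchase, Variant B: 66×73/215 = 22.4093
  Purchase, Variant C: 66×95/215 = 29.1628
  Add-to-cart, Variant A: 91×47/215 = 19.8930
  Add-to-cart, Variant B: 91×73/215 = 30.8977
  Add-to-cart, Variant C: 91×95/215 = 40.2093
  Bounce, Variant A: 58×47/215 = 12.6791
  Bounce, Variant B: 58×73/215 = 19.6930
  Bounce, Variant C: 58×95/215 = 25.6279
Contributions (O − E)²/E:
  (14 − 14.4279)²/14.4279 = 0.0127
  (10 − 22.4093)²/22.4093 = 6.8717
  (42 − 29.1628)²/29.1628 = 5.6508
  (11 − 19.8930)²/19.8930 = 3.9755
  (35 − 30.8977)²/30.8977 = 0.5447
  (45 − 40.2093)²/40.2093 = 0.5708
  (22 − 12.6791)²/12.6791 = 6.8522
  (28 − 19.6930)²/19.6930 = 3.5041
  (8 − 25.6279)²/25.6279 = 12.1252
χ² = 0.0127 + 6.8717 + 5.6508 + 3.9755 + 0.5447 + 0.5708 + 6.8522 + 3.5041 + 12.1252 = 40.108
df = (3−1)(3−1) = 4. Since 40.108 > 7.779, reject the null hypothesis of independence at α = 0.1.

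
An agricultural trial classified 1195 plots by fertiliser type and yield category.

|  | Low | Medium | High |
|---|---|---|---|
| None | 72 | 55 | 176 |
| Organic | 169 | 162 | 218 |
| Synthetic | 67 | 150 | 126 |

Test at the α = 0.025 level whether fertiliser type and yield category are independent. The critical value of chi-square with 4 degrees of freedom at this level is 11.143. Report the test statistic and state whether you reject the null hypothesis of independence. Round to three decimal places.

65.994; reject H₀

Row totals: 303, 549, 343. Column totals: 308, 367, 520. Grand total N = 1195.
Expected counts (row total × column total / N):
  None, Low: 303×308/1195 = 78.0954
  None, Medium: 303×367/1195 = 93.0552
  None, High: 303×520/1195 = 131.8494
  Organic, Low: 549×308/1195 = 141.4996
  Organic, Medium: 549×367/1195 = 168.6050
  Organic, High: 549×520/1195 = 238.8954
  Synthetic, Low: 343×308/1195 = 88.4050
  Synthetic, Medium: 343×367/1195 = 105.3397
  Synthetic, High: 343×520/1195 = 149.2552
Contributions (O − E)²/E:
  (72 − 78.0954)²/78.0954 = 0.4758
  (55 − 93.0552)²/93.0552 = 15.5628
  (176 − 131.8494)²/131.8494 = 14.7841
  (169 − 141.4996)²/141.4996 = 5.3447
  (162 − 168.6050)²/168.6050 = 0.2587
  (218 − 238.8954)²/238.8954 = 1.8277
  (67 − 88.4050)²/88.4050 = 5.1827
  (150 − 105.3397)²/105.3397 = 18.9344
  (126 − 149.2552)²/149.2552 = 3.6234
χ² = 0.4758 + 15.5628 + 14.7841 + 5.3447 + 0.2587 + 1.8277 + 5.1827 + 18.9344 + 3.6234 = 65.994
df = (3−1)(3−1) = 4. Since 65.994 > 11.143, reject the null hypothesis of independence at α = 0.025.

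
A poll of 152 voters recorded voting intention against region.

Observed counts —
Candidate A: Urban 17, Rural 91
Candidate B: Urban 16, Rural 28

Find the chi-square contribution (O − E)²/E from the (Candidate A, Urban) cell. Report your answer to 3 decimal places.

Row total (Candidate A) = 108; column total (Urban) = 33; N = 152.
Expected count E = 108 × 33 / 152 = 23.4474.
Contribution = (O − E)²/E = (17 − 23.4474)² / 23.4474 = 1.773.

1.773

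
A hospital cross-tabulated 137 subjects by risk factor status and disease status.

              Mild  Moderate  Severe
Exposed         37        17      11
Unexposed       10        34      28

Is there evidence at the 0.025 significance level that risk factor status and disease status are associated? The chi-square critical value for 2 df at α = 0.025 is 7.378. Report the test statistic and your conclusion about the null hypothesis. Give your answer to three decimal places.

Row totals: 65, 72. Column totals: 47, 51, 39. Grand total N = 137.
Expected counts (row total × column total / N):
  Exposed, Mild: 65×47/137 = 22.2993
  Exposed, Moderate: 65×51/137 = 24.1971
  Exposed, Severe: 65×39/137 = 18.5036
  Unexposed, Mild: 72×47/137 = 24.7007
  Unexposed, Moderate: 72×51/137 = 26.8029
  Unexposed, Severe: 72×39/137 = 20.4964
Contributions (O − E)²/E:
  (37 − 22.2993)²/22.2993 = 9.6914
  (17 − 24.1971)²/24.1971 = 2.1407
  (11 − 18.5036)²/18.5036 = 3.0429
  (10 − 24.7007)²/24.7007 = 8.7492
  (34 − 26.8029)²/26.8029 = 1.9326
  (28 − 20.4964)²/20.4964 = 2.7470
χ² = 9.6914 + 2.1407 + 3.0429 + 8.7492 + 1.9326 + 2.7470 = 28.304
df = (2−1)(3−1) = 2. Since 28.304 > 7.378, reject the null hypothesis of independence at α = 0.025.

28.304; reject H₀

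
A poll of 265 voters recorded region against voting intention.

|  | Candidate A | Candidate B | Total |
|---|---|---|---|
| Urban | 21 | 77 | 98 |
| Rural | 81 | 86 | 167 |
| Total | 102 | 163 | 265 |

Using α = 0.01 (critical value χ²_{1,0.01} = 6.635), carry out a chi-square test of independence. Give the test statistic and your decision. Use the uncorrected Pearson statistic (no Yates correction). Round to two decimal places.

Grand total N = 265.
Expected counts (row total × column total / N):
  Urban, Candidate A: 98×102/265 = 37.721
  Urban, Candidate B: 98×163/265 = 60.279
  Rural, Candidate A: 167×102/265 = 64.279
  Rural, Candidate B: 167×163/265 = 102.721
Contributions (O − E)²/E:
  (21 − 37.721)²/37.721 = 7.4121
  (77 − 60.279)²/60.279 = 4.6383
  (81 − 64.279)²/64.279 = 4.3497
  (86 − 102.721)²/102.721 = 2.7219
χ² = 7.4121 + 4.6383 + 4.3497 + 2.7219 = 19.12
df = (2−1)(2−1) = 1. Since 19.12 > 6.635, reject the null hypothesis of independence at α = 0.01.

19.12; reject H₀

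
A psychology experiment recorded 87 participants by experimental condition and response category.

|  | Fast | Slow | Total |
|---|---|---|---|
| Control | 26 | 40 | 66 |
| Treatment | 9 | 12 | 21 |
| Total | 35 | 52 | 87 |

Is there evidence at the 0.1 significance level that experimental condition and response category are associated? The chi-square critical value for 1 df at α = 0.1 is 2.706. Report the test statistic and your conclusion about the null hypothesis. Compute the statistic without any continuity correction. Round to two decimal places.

0.08; fail to reject H₀

Grand total N = 87.
Expected counts (row total × column total / N):
  Control, Fast: 66×35/87 = 26.552
  Control, Slow: 66×52/87 = 39.448
  Treatment, Fast: 21×35/87 = 8.448
  Treatment, Slow: 21×52/87 = 12.552
Contributions (O − E)²/E:
  (26 − 26.552)²/26.552 = 0.0115
  (40 − 39.448)²/39.448 = 0.0077
  (9 − 8.448)²/8.448 = 0.0361
  (12 − 12.552)²/12.552 = 0.0243
χ² = 0.0115 + 0.0077 + 0.0361 + 0.0243 = 0.08
df = (2−1)(2−1) = 1. Since 0.08 < 2.706, fail to reject the null hypothesis of independence at α = 0.1.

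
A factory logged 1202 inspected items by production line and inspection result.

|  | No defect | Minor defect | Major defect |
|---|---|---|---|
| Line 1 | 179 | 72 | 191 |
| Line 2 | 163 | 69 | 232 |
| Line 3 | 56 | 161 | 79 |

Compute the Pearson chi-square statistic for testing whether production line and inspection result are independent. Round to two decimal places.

183.79

Row totals: 442, 464, 296. Column totals: 398, 302, 502. Grand total N = 1202.
Expected counts (row total × column total / N):
  Line 1, No defect: 442×398/1202 = 146.353
  Line 1, Minor defect: 442×302/1202 = 111.052
  Line 1, Major defect: 442×502/1202 = 184.596
  Line 2, No defect: 464×398/1202 = 153.637
  Line 2, Minor defect: 464×302/1202 = 116.579
  Line 2, Major defect: 464×502/1202 = 193.784
  Line 3, No defect: 296×398/1202 = 98.010
  Line 3, Minor defect: 296×302/1202 = 74.369
  Line 3, Major defect: 296×502/1202 = 123.621
Contributions (O − E)²/E:
  (179 − 146.353)²/146.353 = 7.2826
  (72 − 111.052)²/111.052 = 13.7328
  (191 − 184.596)²/184.596 = 0.2222
  (163 − 153.637)²/153.637 = 0.5706
  (69 − 116.579)²/116.579 = 19.4183
  (232 − 193.784)²/193.784 = 7.5365
  (56 − 98.010)²/98.010 = 18.0067
  (161 − 74.369)²/74.369 = 100.9148
  (79 − 123.621)²/123.621 = 16.1059
χ² = 7.2826 + 13.7328 + 0.2222 + 0.5706 + 19.4183 + 7.5365 + 18.0067 + 100.9148 + 16.1059 = 183.79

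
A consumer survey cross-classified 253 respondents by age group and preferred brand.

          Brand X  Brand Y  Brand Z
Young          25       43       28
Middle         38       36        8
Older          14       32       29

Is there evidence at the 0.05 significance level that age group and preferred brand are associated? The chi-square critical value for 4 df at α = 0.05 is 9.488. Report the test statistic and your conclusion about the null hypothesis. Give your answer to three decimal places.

Row totals: 96, 82, 75. Column totals: 77, 111, 65. Grand total N = 253.
Expected counts (row total × column total / N):
  Young, Brand X: 96×77/253 = 29.21739
  Young, Brand Y: 96×111/253 = 42.11858
  Young, Brand Z: 96×65/253 = 24.66403
  Middle, Brand X: 82×77/253 = 24.95652
  Middle, Brand Y: 82×111/253 = 35.97628
  Middle, Brand Z: 82×65/253 = 21.06719
  Older, Brand X: 75×77/253 = 22.82609
  Older, Brand Y: 75×111/253 = 32.90514
  Older, Brand Z: 75×65/253 = 19.26877
Contributions (O − E)²/E:
  (25 − 29.21739)²/29.21739 = 0.6088
  (43 − 42.11858)²/42.11858 = 0.0184
  (28 − 24.66403)²/24.66403 = 0.4512
  (38 − 24.95652)²/24.95652 = 6.8172
  (36 − 35.97628)²/35.97628 = 0.0000
  (8 − 21.06719)²/21.06719 = 8.1051
  (14 − 22.82609)²/22.82609 = 3.4128
  (32 − 32.90514)²/32.90514 = 0.0249
  (29 − 19.26877)²/19.26877 = 4.9145
χ² = 0.6088 + 0.0184 + 0.4512 + 6.8172 + 0.0000 + 8.1051 + 3.4128 + 0.0249 + 4.9145 = 24.353
df = (3−1)(3−1) = 4. Since 24.353 > 9.488, reject the null hypothesis of independence at α = 0.05.

24.353; reject H₀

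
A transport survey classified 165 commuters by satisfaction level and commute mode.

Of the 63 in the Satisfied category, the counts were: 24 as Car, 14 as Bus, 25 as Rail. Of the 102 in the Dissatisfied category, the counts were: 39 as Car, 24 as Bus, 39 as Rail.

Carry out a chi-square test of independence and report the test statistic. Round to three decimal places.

0.050

Row totals: 63, 102. Column totals: 63, 38, 64. Grand total N = 165.
Expected counts (row total × column total / N):
  Satisfied, Car: 63×63/165 = 24.0545
  Satisfied, Bus: 63×38/165 = 14.5091
  Satisfied, Rail: 63×64/165 = 24.4364
  Dissatisfied, Car: 102×63/165 = 38.9455
  Dissatisfied, Bus: 102×38/165 = 23.4909
  Dissatisfied, Rail: 102×64/165 = 39.5636
Contributions (O − E)²/E:
  (24 − 24.0545)²/24.0545 = 0.0001
  (14 − 14.5091)²/14.5091 = 0.0179
  (25 − 24.4364)²/24.4364 = 0.0130
  (39 − 38.9455)²/38.9455 = 0.0001
  (24 − 23.4909)²/23.4909 = 0.0110
  (39 − 39.5636)²/39.5636 = 0.0080
χ² = 0.0001 + 0.0179 + 0.0130 + 0.0001 + 0.0110 + 0.0080 = 0.050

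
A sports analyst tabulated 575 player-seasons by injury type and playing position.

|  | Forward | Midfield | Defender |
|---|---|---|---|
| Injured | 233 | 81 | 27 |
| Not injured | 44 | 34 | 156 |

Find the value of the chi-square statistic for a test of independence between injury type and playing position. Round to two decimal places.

Row totals: 341, 234. Column totals: 277, 115, 183. Grand total N = 575.
Expected counts (row total × column total / N):
  Injured, Forward: 341×277/575 = 164.273
  Injured, Midfield: 341×115/575 = 68.200
  Injured, Defender: 341×183/575 = 108.527
  Not injured, Forward: 234×277/575 = 112.727
  Not injured, Midfield: 234×115/575 = 46.800
  Not injured, Defender: 234×183/575 = 74.473
Contributions (O − E)²/E:
  (233 − 164.273)²/164.273 = 28.7534
  (81 − 68.200)²/68.200 = 2.4023
  (27 − 108.527)²/108.527 = 61.2442
  (44 − 112.727)²/112.727 = 41.9012
  (34 − 46.800)²/46.800 = 3.5009
  (156 − 74.473)²/74.473 = 89.2491
χ² = 28.7534 + 2.4023 + 61.2442 + 41.9012 + 3.5009 + 89.2491 = 227.05

227.05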